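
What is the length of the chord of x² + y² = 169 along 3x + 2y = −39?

4√13

Centre (0, 0), r² = 169. Perpendicular distance d from centre to line = |39| / √13 = 39/√13.
Half the chord is √(r² − d²) = √(52), so the full chord is 4√13.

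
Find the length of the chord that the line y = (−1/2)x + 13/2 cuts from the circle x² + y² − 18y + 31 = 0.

6√5

Substitute y = (13 − x)/2:
5x² + 10x − 175 = 0  ⟹  x² + 2x − 35 = 0
x = 5 or x = −7, giving (5, 4) and (−7, 10).
Chord length = distance between (5, 4) and (−7, 10) = √180 = 6√5.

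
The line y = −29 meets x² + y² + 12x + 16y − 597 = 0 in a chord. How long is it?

Centre (−6, −8), r² = 697. Perpendicular distance d from centre to line = |21| / √1 = 21.
Half the chord is √(r² − d²) = √(256), so the full chord is 32.

32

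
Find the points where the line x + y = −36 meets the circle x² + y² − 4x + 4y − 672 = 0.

(−20, −16) and (−12, −24)

From the line, y = −x − 36. Substituting:
2x² + 64x + 480 = 0  ⟹  x² + 32x + 240 = 0
x = −12 or x = −20, giving (−12, −24) and (−20, −16).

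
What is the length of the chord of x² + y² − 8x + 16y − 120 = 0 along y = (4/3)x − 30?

The distance from (4, −8) to the line is 50/√25, and r² = 200.
Chord = 2√(r² − d²) = 2·√(100) = 20.

20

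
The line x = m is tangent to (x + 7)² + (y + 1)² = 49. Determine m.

m = −14 or m = 0

The line touches the circle iff its distance from (−7, −1) is 7:
|1·(−7) + 0·(−1) − m| / √1 = 7
|m − (−7)| = 7, so m = 0 or m = −14.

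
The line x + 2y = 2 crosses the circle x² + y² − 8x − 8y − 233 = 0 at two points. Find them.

Express y = (2 − x)/2 and substitute into the circle:
5x² − 20x − 960 = 0  ⟹  x² − 4x − 192 = 0
x = 16 or x = −12, giving (16, −7) and (−12, 7).

(−12, 7) and (16, −7)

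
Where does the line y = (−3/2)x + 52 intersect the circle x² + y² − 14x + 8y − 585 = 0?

Express y = (104 − 3x)/2 and substitute into the circle:
13x² − 728x + 10140 = 0  ⟹  x² − 56x + 780 = 0
x = 30 or x = 26, giving (30, 7) and (26, 13).

(26, 13) and (30, 7)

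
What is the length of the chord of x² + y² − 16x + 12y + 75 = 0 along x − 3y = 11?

√10

Substitute y = (−11 + x)/3:
10x² − 130x + 400 = 0  ⟹  x² − 13x + 40 = 0
x = 8 or x = 5, giving (8, −1) and (5, −2).
Chord length = distance between (8, −1) and (5, −2) = √10 = √10.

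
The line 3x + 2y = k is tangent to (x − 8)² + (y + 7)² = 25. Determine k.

Tangency holds when the distance from the centre (8, −7) to the line equals the radius 5:
|3·8 + 2·(−7) − k| / √13 = 5
|k − (10)| = 5√13.

k = 10 ± 5√13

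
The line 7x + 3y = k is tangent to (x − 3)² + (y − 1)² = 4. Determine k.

k = 24 ± 2√58

Tangency holds when the distance from the centre (3, 1) to the line equals the radius 2:
|7·3 + 3·1 − k| / √58 = 2
|k − (24)| = 2√58.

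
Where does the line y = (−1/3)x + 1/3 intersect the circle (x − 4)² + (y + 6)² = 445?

Substitute y = (1 − x)/3:
10x² − 110x − 3500 = 0  ⟹  x² − 11x − 350 = 0
x = 25 or x = −14, giving (25, −8) and (−14, 5).

(−14, 5) and (25, −8)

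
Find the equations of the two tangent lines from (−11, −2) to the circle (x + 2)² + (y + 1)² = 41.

4x + 5y = −54 and 5x − 4y = −47

Let a tangent through (−11, −2) have slope m. Its distance from (−2, −1) must equal √41:
(9m − (1))² = 41(m² + 1)
20m² − 9m − 20 = 0, so m = −4/5 or m = 5/4.
With m = −4/5: 4x + 5y = −54. With m = 5/4: 5x − 4y = −47.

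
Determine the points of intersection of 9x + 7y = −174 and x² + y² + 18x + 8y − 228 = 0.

(−24, 6) and (−3, −21)

From the line, y = (−174 − 9x)/7. Substituting:
130x² + 3510x + 9360 = 0  ⟹  x² + 27x + 72 = 0
x = −3 or x = −24, giving (−3, −21) and (−24, 6).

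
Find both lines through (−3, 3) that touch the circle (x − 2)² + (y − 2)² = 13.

Write the tangent as mx − y + (3 − m·(−3)) = 0 and set its distance from the centre to √13:
(5m − (−1))² = 13(m² + 1)
6m² + 5m − 6 = 0, so m = −3/2 or m = 2/3.
Through (−3, 3) these give 3x + 2y = −3 and 2x − 3y = −15.

3x + 2y = −3 and 2x − 3y = −15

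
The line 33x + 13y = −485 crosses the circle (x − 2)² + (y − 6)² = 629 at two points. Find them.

(−21, 16) and (−8, −17)

From the line, y = (−485 − 33x)/13. Substituting:
1258x² + 36482x + 211344 = 0  ⟹  x² + 29x + 168 = 0
x = −8 or x = −21, giving (−8, −17) and (−21, 16).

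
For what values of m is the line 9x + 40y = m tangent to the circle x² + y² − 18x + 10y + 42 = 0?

m = −447 or m = 209

Tangency holds when the distance from the centre (9, −5) to the line equals the radius 8:
|9·9 + 40·(−5) − m| / √1681 = 8
|m − (−119)| = 8·41, so m = 209 or m = −447.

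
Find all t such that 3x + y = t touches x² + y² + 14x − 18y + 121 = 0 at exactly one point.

t = −12 ± 3√10

For a tangent, require d(centre, line) = r = 3.
|3·(−7) + 1·9 − t| / √10 = 3
|t − (−12)| = 3√10.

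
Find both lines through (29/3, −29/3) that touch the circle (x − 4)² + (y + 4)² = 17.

4x + y = 29 and x + 4y = −29

Let a tangent through (29/3, −29/3) have slope m. Its distance from (4, −4) must equal √17:
[m·(−17/3) − (17/3)]² = 17(m² + 1)
4m² + 17m + 4 = 0, so m = −4 or m = −1/4.
With m = −4: 4x + y = 29. With m = −1/4: x + 4y = −29.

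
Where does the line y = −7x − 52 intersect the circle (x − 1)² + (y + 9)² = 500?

Express y = −7x − 52 and substitute into the circle:
50x² + 600x + 1350 = 0  ⟹  x² + 12x + 27 = 0
x = −3 or x = −9, giving (−3, −31) and (−9, 11).

(−9, 11) and (−3, −31)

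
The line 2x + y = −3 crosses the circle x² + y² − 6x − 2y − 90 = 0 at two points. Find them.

(−5, 7) and (3, −9)

Substitute y = −2x − 3:
5x² + 10x − 75 = 0  ⟹  x² + 2x − 15 = 0
x = 3 or x = −5, giving (3, −9) and (−5, 7).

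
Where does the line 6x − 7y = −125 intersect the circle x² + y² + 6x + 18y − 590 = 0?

From the line, y = (125 + 6x)/7. Substituting:
85x² + 2550x + 2465 = 0  ⟹  x² + 30x + 29 = 0
x = −1 or x = −29, giving (−1, 17) and (−29, −7).

(−29, −7) and (−1, 17)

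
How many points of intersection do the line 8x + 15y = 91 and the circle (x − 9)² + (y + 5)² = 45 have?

Substituting the line into the circle gives 289x² − 6706x + 35656 = 0.
Discriminant = (−6706)² − 4·289·(35656) = 3752100 > 0.
Two real roots: the line is a secant.

2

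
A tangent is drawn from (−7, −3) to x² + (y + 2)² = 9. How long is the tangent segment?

Centre (0, −2), r² = 9. |PO|² = (−7)² + (−1)² = 50.
By the tangent–radius right angle, tangent length = √(|PO|² − r²) = √41.

√41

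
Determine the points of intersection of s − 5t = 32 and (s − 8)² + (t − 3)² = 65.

From the line, t = (−32 + s)/5. Substituting:
26s² − 494s + 2184 = 0  ⟹  s² − 19s + 84 = 0
s = 12 or s = 7, giving (12, −4) and (7, −5).

(7, −5) and (12, −4)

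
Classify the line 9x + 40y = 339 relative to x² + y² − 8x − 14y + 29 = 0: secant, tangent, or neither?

Centre (4, 7), r² = 36. Distance² from centre to line = (−23)²/1681 = 529/1681.
Since d² < r², the line cuts the circle twice.

secant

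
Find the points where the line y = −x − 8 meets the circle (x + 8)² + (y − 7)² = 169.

Substitute y = −x − 8:
2x² + 46x + 120 = 0  ⟹  x² + 23x + 60 = 0
x = −3 or x = −20, giving (−3, −5) and (−20, 12).

(−20, 12) and (−3, −5)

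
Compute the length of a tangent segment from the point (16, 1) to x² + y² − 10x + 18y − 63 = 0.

Centre (5, −9), r² = 169. |PO|² = (11)² + (10)² = 221.
Power of the point: PT² = |PO|² − r² = 52, so PT = 2√13.

2√13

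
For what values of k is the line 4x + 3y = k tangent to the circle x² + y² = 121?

k = −55 or k = 55

For a tangent, require d(centre, line) = r = 11.
|4·0 + 3·0 − k| / √25 = 11
|k| = 11·5, so k = 55 or k = −55.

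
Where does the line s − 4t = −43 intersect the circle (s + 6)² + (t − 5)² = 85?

(−15, 7) and (1, 11)

Substitute t = (43 + s)/4:
17s² + 238s − 255 = 0  ⟹  s² + 14s − 15 = 0
s = 1 or s = −15, giving (1, 11) and (−15, 7).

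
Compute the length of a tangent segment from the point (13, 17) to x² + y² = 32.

With centre O = (0, 0), |OP|² = 458 and r² = 32.
Power of the point: PT² = |PO|² − r² = 426, so PT = √426.

√426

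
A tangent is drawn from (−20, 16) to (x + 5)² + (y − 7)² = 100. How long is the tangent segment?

Centre (−5, 7), r² = 100. |PO|² = (−15)² + (9)² = 306.
By the tangent–radius right angle, tangent length = √(|PO|² − r²) = √206.

√206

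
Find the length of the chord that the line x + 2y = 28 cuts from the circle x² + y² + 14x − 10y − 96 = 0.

6√5

The distance from (−7, 5) to the line is 25/√5, and r² = 170.
Half the chord is √(r² − d²) = √(45), so the full chord is 6√5.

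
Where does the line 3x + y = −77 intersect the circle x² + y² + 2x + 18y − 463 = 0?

(−24, −5) and (−17, −26)

Express y = −3x − 77 and substitute into the circle:
10x² + 410x + 4080 = 0  ⟹  x² + 41x + 408 = 0
x = −17 or x = −24, giving (−17, −26) and (−24, −5).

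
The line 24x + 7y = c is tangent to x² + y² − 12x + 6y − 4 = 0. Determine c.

For a tangent, require d(centre, line) = r = 7.
|24·6 + 7·(−3) − c| / √625 = 7
|c − (123)| = 7·25, so c = 298 or c = −52.

c = −52 or c = 298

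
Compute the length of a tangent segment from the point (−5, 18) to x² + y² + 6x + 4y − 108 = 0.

The centre is (−3, −2) and r = 11. The square of the distance from P to the centre is 4 + 400 = 404.
Power of the point: PT² = |PO|² − r² = 283, so PT = √283.

√283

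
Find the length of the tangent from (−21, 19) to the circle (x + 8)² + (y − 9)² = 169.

The centre is (−8, 9) and r = 13. The square of the distance from P to the centre is 169 + 100 = 269.
The tangent meets the radius at right angles, so tangent² = |PO|² − r² = 269 − 169 = 100.

10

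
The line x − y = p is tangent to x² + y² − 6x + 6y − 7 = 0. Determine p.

p = 6 ± 5√2

For a tangent, require d(centre, line) = r = 5.
|1·3 − 1·(−3) − p| / √2 = 5
|p − (6)| = 5√2.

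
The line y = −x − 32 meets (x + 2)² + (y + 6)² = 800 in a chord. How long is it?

Express y = −x − 32 and substitute into the circle:
2x² + 56x − 120 = 0  ⟹  x² + 28x − 60 = 0
x = 2 or x = −30, giving (2, −34) and (−30, −2).
Chord length = distance between (2, −34) and (−30, −2) = √2048 = 32√2.

32√2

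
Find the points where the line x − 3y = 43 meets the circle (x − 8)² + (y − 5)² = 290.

Substitute y = (−43 + x)/3:
10x² − 260x + 1330 = 0  ⟹  x² − 26x + 133 = 0
x = 19 or x = 7, giving (19, −8) and (7, −12).

(7, −12) and (19, −8)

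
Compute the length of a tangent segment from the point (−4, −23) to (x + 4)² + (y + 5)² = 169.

√155

The centre is (−4, −5) and r = 13. The square of the distance from P to the centre is 0 + 324 = 324.
Power of the point: PT² = |PO|² − r² = 155, so PT = √155.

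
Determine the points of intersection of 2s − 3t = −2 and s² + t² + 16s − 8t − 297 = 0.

(−19, −12) and (11, 8)

Express t = (2 + 2s)/3 and substitute into the circle:
13s² + 104s − 2717 = 0  ⟹  s² + 8s − 209 = 0
s = 11 or s = −19, giving (11, 8) and (−19, −12).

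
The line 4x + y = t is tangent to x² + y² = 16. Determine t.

Tangency holds when the distance from the centre (0, 0) to the line equals the radius 4:
|4·0 + 1·0 − t| / √17 = 4
|t| = 4√17.

t = ±4√17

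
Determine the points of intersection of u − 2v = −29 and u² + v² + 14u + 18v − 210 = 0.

From the line, v = (29 + u)/2. Substituting:
5u² + 150u + 1045 = 0  ⟹  u² + 30u + 209 = 0
u = −11 or u = −19, giving (−11, 9) and (−19, 5).

(−19, 5) and (−11, 9)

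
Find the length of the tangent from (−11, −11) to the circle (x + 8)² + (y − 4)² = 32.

√202

With centre O = (−8, 4), |OP|² = 234 and r² = 32.
The tangent meets the radius at right angles, so tangent² = |PO|² − r² = 234 − 32 = 202.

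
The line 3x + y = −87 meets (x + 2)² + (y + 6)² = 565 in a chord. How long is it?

Centre (−2, −6), r² = 565. Perpendicular distance d from centre to line = |75| / √10 = 75/√10.
Half the chord is √(r² − d²) = √(5/2), so the full chord is √10.

√10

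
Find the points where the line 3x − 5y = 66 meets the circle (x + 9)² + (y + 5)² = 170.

(−8, −18) and (2, −12)

Express y = (−66 + 3x)/5 and substitute into the circle:
34x² + 204x − 544 = 0  ⟹  x² + 6x − 16 = 0
x = 2 or x = −8, giving (2, −12) and (−8, −18).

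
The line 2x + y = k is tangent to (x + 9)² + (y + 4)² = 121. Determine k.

Tangency holds when the distance from the centre (−9, −4) to the line equals the radius 11:
|2·(−9) + 1·(−4) − k| / √5 = 11
|k − (−22)| = 11√5.

k = −22 ± 11√5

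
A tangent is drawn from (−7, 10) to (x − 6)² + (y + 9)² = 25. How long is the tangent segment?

With centre O = (6, −9), |OP|² = 530 and r² = 25.
Power of the point: PT² = |PO|² − r² = 505, so PT = √505.

√505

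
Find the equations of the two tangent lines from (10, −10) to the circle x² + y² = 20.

A line y − (−10) = m(x − (10)) is tangent when its distance from (0, 0) is 2√5:
[m·(−10) − (10)]² = 20(m² + 1)
2m² + 5m + 2 = 0, so m = −1/2 or m = −2.
Through (10, −10) these give x + 2y = −10 and 2x + y = 10.

x + 2y = −10 and 2x + y = 10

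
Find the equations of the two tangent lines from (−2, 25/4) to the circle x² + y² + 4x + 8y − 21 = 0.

Write the tangent as mx − y + (25/4 − m·(−2)) = 0 and set its distance from the centre to √41:
(0m − (−41/4))² = 41(m² + 1)
16m² − 25 = 0, so m = −5/4 or m = 5/4.
Through (−2, 25/4) these give 5x + 4y = 15 and 5x − 4y = −35.

5x + 4y = 15 and 5x − 4y = −35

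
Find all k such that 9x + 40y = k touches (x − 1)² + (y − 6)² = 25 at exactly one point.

k = 44 or k = 454

Tangency holds when the distance from the centre (1, 6) to the line equals the radius 5:
|9·1 + 40·6 − k| / √1681 = 5
|k − (249)| = 5·41, so k = 454 or k = 44.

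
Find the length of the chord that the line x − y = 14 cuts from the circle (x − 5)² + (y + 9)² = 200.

The distance from (5, −9) to the line is 0/√2, and r² = 200.
Chord = 2√(r² − d²) = 2·√(200) = 20√2.

20√2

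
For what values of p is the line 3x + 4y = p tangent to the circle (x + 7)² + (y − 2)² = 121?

The line touches the circle iff its distance from (−7, 2) is 11:
|3·(−7) + 4·2 − p| / √25 = 11
|p − (−13)| = 11·5, so p = 42 or p = −68.

p = −68 or p = 42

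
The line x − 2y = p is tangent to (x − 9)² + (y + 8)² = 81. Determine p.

For a tangent, require d(centre, line) = r = 9.
|1·9 − 2·(−8) − p| / √5 = 9
|p − (25)| = 9√5.

p = 25 ± 9√5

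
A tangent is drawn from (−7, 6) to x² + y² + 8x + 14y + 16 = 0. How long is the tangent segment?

The centre is (−4, −7) and r = 7. The square of the distance from P to the centre is 9 + 169 = 178.
The tangent meets the radius at right angles, so tangent² = |PO|² − r² = 178 − 49 = 129.

√129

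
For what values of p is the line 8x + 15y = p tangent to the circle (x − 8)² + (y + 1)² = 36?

For a tangent, require d(centre, line) = r = 6.
|8·8 + 15·(−1) − p| / √289 = 6
|p − (49)| = 6·17, so p = 151 or p = −53.

p = −53 or p = 151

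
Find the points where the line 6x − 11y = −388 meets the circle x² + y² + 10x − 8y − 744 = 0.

Express y = (388 + 6x)/11 and substitute into the circle:
157x² + 5338x + 26376 = 0  ⟹  x² + 34x + 168 = 0
x = −6 or x = −28, giving (−6, 32) and (−28, 20).

(−28, 20) and (−6, 32)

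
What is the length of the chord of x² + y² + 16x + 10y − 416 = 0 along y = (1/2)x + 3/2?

Express y = (3 + x)/2 and substitute into the circle:
5x² + 90x − 1595 = 0  ⟹  x² + 18x − 319 = 0
x = 11 or x = −29, giving (11, 7) and (−29, −13).
|(11, 7) − (−29, −13)| = √((40)² + (20)²) = 20√5.

20√5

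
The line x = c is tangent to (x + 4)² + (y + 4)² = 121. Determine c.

c = −15 or c = 7

Tangency holds when the distance from the centre (−4, −4) to the line equals the radius 11:
|1·(−4) + 0·(−4) − c| / √1 = 11
|c − (−4)| = 11, so c = 7 or c = −15.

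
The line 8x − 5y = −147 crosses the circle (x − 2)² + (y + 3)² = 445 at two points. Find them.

From the line, y = (147 + 8x)/5. Substituting:
89x² + 2492x + 15219 = 0  ⟹  x² + 28x + 171 = 0
x = −9 or x = −19, giving (−9, 15) and (−19, −1).

(−19, −1) and (−9, 15)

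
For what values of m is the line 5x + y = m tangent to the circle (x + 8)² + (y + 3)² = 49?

m = −43 ± 7√26

The line touches the circle iff its distance from (−8, −3) is 7:
|5·(−8) + 1·(−3) − m| / √26 = 7
|m − (−43)| = 7√26.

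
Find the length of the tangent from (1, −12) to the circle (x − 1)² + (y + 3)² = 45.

Centre (1, −3), r² = 45. |PO|² = (0)² + (−9)² = 81.
By the tangent–radius right angle, tangent length = √(|PO|² − r²) = √36 = 6.

6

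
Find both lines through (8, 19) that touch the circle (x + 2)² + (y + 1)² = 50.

Write the tangent as mx − y + (19 − m·(8)) = 0 and set its distance from the centre to 5√2:
(−10m − (−20))² = 50(m² + 1)
m² − 8m + 7 = 0, so m = 1 or m = 7.
With m = 1: x − y = −11. With m = 7: 7x − y = 37.

x − y = −11 and 7x − y = 37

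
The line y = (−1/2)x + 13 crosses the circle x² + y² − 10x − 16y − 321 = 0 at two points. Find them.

Substitute y = (26 − x)/2:
5x² − 60x − 1440 = 0  ⟹  x² − 12x − 288 = 0
x = 24 or x = −12, giving (24, 1) and (−12, 19).

(−12, 19) and (24, 1)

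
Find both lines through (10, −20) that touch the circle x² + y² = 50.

Write the tangent as mx − y + (−20 − m·(10)) = 0 and set its distance from the centre to 5√2:
[m·(−10) − (20)]² = 50(m² + 1)
m² + 8m + 7 = 0, so m = −1 or m = −7.
With m = −1: x + y = −10. With m = −7: 7x + y = 50.

x + y = −10 and 7x + y = 50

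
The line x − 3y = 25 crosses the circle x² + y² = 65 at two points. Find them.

Substitute y = (−25 + x)/3:
10x² − 50x + 40 = 0  ⟹  x² − 5x + 4 = 0
x = 4 or x = 1, giving (4, −7) and (1, −8).

(1, −8) and (4, −7)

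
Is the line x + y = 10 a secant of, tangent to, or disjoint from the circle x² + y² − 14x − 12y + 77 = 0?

d² = (1·7 + 1·6 − (10))²/2 = 9/2; r² = 8.
Since d² < r², the line cuts the circle twice.

secant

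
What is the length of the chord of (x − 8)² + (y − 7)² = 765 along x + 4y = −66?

The distance from (8, 7) to the line is 102/√17, and r² = 765.
Half the chord is √(r² − d²) = √(153), so the full chord is 6√17.

6√17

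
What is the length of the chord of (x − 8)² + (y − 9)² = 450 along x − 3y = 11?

12√10

The distance from (8, 9) to the line is 30/√10, and r² = 450.
Chord = 2√(r² − d²) = 2·√(360) = 12√10.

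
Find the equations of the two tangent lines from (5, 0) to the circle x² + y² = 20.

Write the tangent as mx − y + (0 − m·(5)) = 0 and set its distance from the centre to 2√5:
[m·(−5) − (0)]² = 20(m² + 1)
m² − 4 = 0, so m = 2 or m = −2.
With m = 2: 2x − y = 10. With m = −2: 2x + y = 10.

2x − y = 10 and 2x + y = 10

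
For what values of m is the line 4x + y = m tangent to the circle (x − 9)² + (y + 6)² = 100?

m = 30 ± 10√17

The line touches the circle iff its distance from (9, −6) is 10:
|4·9 + 1·(−6) − m| / √17 = 10
|m − (30)| = 10√17.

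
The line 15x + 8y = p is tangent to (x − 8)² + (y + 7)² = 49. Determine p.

The line touches the circle iff its distance from (8, −7) is 7:
|15·8 + 8·(−7) − p| / √289 = 7
|p − (64)| = 7·17, so p = 183 or p = −55.

p = −55 or p = 183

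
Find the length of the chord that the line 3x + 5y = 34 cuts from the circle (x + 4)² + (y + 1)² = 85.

√34

Centre (−4, −1), r² = 85. Perpendicular distance d from centre to line = |−51| / √34 = 51/√34.
Chord = 2√(r² − d²) = 2·√(17/2) = √34.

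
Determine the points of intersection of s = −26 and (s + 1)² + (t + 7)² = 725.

The line gives s = −26. Substituting into the circle:
t² + 14t − 51 = 0
t = 3 or t = −17, giving (−26, 3) and (−26, −17).

(−26, −17) and (−26, 3)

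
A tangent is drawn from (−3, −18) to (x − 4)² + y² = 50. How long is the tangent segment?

Centre (4, 0), r² = 50. |PO|² = (−7)² + (−18)² = 373.
By the tangent–radius right angle, tangent length = √(|PO|² − r²) = √323.

√323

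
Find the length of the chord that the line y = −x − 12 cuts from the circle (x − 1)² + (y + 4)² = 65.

7√2

Substitute y = −x − 12:
2x² + 14x = 0  ⟹  x² + 7x = 0
x = 0 or x = −7, giving (0, −12) and (−7, −5).
Chord length = distance between (0, −12) and (−7, −5) = √98 = 7√2.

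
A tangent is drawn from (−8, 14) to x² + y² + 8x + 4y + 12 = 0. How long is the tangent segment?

The centre is (−4, −2) and r = 2√2. The square of the distance from P to the centre is 16 + 256 = 272.
The tangent meets the radius at right angles, so tangent² = |PO|² − r² = 272 − 8 = 264.

2√66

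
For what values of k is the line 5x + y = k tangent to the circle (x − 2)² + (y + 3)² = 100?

For a tangent, require d(centre, line) = r = 10.
|5·2 + 1·(−3) − k| / √26 = 10
|k − (7)| = 10√26.

k = 7 ± 10√26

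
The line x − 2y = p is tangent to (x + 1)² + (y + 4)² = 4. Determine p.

Tangency holds when the distance from the centre (−1, −4) to the line equals the radius 2:
|1·(−1) − 2·(−4) − p| / √5 = 2
|p − (7)| = 2√5.

p = 7 ± 2√5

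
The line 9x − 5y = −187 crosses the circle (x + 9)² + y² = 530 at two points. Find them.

Substitute y = (187 + 9x)/5:
106x² + 3816x + 23744 = 0  ⟹  x² + 36x + 224 = 0
x = −8 or x = −28, giving (−8, 23) and (−28, −13).

(−28, −13) and (−8, 23)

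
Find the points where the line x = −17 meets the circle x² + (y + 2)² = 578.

(−17, −19) and (−17, 15)

The line gives x = −17. Substituting into the circle:
y² + 4y − 285 = 0
y = 15 or y = −19, giving (−17, 15) and (−17, −19).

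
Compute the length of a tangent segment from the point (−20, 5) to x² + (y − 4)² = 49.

4√22

With centre O = (0, 4), |OP|² = 401 and r² = 49.
By the tangent–radius right angle, tangent length = √(|PO|² − r²) = √352 = 4√22.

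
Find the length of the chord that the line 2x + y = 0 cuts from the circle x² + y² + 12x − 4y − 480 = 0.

Substitute y = −2x:
5x² + 20x − 480 = 0  ⟹  x² + 4x − 96 = 0
x = 8 or x = −12, giving (8, −16) and (−12, 24).
|(8, −16) − (−12, 24)| = √((20)² + (−40)²) = 20√5.

20√5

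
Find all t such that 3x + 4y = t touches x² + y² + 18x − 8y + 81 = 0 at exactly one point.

Tangency holds when the distance from the centre (−9, 4) to the line equals the radius 4:
|3·(−9) + 4·4 − t| / √25 = 4
|t − (−11)| = 4·5, so t = 9 or t = −31.

t = −31 or t = 9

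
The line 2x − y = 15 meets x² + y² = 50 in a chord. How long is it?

2√5

Substitute y = 2x − 15:
5x² − 60x + 175 = 0  ⟹  x² − 12x + 35 = 0
x = 7 or x = 5, giving (7, −1) and (5, −5).
Chord length = distance between (7, −1) and (5, −5) = √20 = 2√5.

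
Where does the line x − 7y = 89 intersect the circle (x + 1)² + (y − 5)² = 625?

(−16, −15) and (19, −10)

Express y = (−89 + x)/7 and substitute into the circle:
50x² − 150x − 15200 = 0  ⟹  x² − 3x − 304 = 0
x = 19 or x = −16, giving (19, −10) and (−16, −15).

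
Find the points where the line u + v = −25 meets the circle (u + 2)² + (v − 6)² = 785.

Substitute v = −u − 25:
2u² + 66u + 180 = 0  ⟹  u² + 33u + 90 = 0
u = −3 or u = −30, giving (−3, −22) and (−30, 5).

(−30, 5) and (−3, −22)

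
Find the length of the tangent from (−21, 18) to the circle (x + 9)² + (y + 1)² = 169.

The centre is (−9, −1) and r = 13. The square of the distance from P to the centre is 144 + 361 = 505.
By the tangent–radius right angle, tangent length = √(|PO|² − r²) = √336 = 4√21.

4√21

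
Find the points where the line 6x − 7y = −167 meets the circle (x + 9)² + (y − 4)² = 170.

Express y = (167 + 6x)/7 and substitute into the circle:
85x² + 2550x + 14960 = 0  ⟹  x² + 30x + 176 = 0
x = −8 or x = −22, giving (−8, 17) and (−22, 5).

(−22, 5) and (−8, 17)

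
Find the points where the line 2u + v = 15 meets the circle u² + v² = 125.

(2, 11) and (10, −5)

Express v = −2u + 15 and substitute into the circle:
5u² − 60u + 100 = 0  ⟹  u² − 12u + 20 = 0
u = 10 or u = 2, giving (10, −5) and (2, 11).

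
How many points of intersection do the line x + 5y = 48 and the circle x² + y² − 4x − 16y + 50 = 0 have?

2

Substituting the line into the circle gives 26x² − 116x − 286 = 0.
Δ = 13456 − (−29744) = 43200.
Two real roots: the line is a secant.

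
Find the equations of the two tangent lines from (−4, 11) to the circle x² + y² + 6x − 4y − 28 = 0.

4x + 5y = 39 and 5x − 4y = −64

A line y − (11) = m(x − (−4)) is tangent when its distance from (−3, 2) is √41:
[m·(1) − (−9)]² = 41(m² + 1)
20m² − 9m − 20 = 0, so m = −4/5 or m = 5/4.
Through (−4, 11) these give 4x + 5y = 39 and 5x − 4y = −64.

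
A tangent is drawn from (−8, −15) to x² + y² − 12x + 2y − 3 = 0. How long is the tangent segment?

4√22

Centre (6, −1), r² = 40. |PO|² = (−14)² + (−14)² = 392.
By the tangent–radius right angle, tangent length = √(|PO|² − r²) = √352 = 4√22.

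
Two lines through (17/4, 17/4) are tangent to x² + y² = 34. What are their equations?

A line y − (17/4) = m(x − (17/4)) is tangent when its distance from (0, 0) is √34:
[m·(−17/4) − (−17/4)]² = 34(m² + 1)
15m² + 34m + 15 = 0, so m = −5/3 or m = −3/5.
With m = −5/3: 5x + 3y = 34. With m = −3/5: 3x + 5y = 34.

5x + 3y = 34 and 3x + 5y = 34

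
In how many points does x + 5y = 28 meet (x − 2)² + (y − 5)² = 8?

Substituting the line into the circle gives 26x² − 106x − 91 = 0.
Discriminant = (−106)² − 4·26·(−91) = 20700 > 0.
Two real roots: the line is a secant.

2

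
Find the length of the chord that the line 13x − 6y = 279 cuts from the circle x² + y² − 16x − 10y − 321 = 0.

2√205

The distance from (8, 5) to the line is 205/√205, and r² = 410.
Chord = 2√(r² − d²) = 2·√(205) = 2√205.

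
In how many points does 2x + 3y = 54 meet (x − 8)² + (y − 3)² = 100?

Centre (8, 3), r² = 100. Distance² from centre to line = (−29)²/13 = 841/13.
Since d² < r², the line cuts the circle twice.

2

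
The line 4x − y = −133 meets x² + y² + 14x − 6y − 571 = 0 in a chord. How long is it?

2√17

Substitute y = 4x + 133:
17x² + 1054x + 16320 = 0  ⟹  x² + 62x + 960 = 0
x = −30 or x = −32, giving (−30, 13) and (−32, 5).
|(−30, 13) − (−32, 5)| = √((2)² + (8)²) = 2√17.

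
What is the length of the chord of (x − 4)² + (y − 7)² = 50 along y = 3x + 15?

2√10

Substitute y = 3x + 15:
10x² + 40x + 30 = 0  ⟹  x² + 4x + 3 = 0
x = −1 or x = −3, giving (−1, 12) and (−3, 6).
|(−1, 12) − (−3, 6)| = √((2)² + (6)²) = 2√10.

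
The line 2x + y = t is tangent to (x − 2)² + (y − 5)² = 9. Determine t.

t = 9 ± 3√5

The line touches the circle iff its distance from (2, 5) is 3:
|2·2 + 1·5 − t| / √5 = 3
|t − (9)| = 3√5.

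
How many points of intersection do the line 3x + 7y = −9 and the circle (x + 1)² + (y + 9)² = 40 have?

d² = (3·(−1) + 7·(−9) − (−9))²/58 = 3249/58; r² = 40.
Since d² > r², the line lies outside the circle.

0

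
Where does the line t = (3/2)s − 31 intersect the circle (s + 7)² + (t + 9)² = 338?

Substitute t = (−62 + 3s)/2:
13s² − 208s + 780 = 0  ⟹  s² − 16s + 60 = 0
s = 10 or s = 6, giving (10, −16) and (6, −22).

(6, −22) and (10, −16)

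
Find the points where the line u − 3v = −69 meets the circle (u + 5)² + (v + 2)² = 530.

Substitute v = (69 + u)/3:
10u² + 240u + 1080 = 0  ⟹  u² + 24u + 108 = 0
u = −6 or u = −18, giving (−6, 21) and (−18, 17).

(−18, 17) and (−6, 21)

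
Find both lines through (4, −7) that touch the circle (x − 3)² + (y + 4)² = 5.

Let a tangent through (4, −7) have slope m. Its distance from (3, −4) must equal √5:
[m·(−1) − (3)]² = 5(m² + 1)
2m² − 3m − 2 = 0, so m = −1/2 or m = 2.
With m = −1/2: x + 2y = −10. With m = 2: 2x − y = 15.

x + 2y = −10 and 2x − y = 15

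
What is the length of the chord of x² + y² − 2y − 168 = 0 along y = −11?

10

Express y = −11 and substitute into the circle:
x² − 25 = 0
x = 5 or x = −5, giving (5, −11) and (−5, −11).
Chord length = distance between (5, −11) and (−5, −11) = √100 = 10.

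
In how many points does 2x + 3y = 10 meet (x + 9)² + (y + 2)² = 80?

0

Substituting the line into the circle gives 13x² + 98x + 265 = 0.
Discriminant = (98)² − 4·13·(265) = −4176 < 0.
No real roots: the line does not meet the circle.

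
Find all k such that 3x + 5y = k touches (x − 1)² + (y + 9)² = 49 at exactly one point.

The line touches the circle iff its distance from (1, −9) is 7:
|3·1 + 5·(−9) − k| / √34 = 7
|k − (−42)| = 7√34.

k = −42 ± 7√34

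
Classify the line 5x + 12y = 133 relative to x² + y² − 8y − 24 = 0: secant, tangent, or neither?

neither

Centre (0, 4), r² = 40. Distance² from centre to line = (−85)²/169 = 7225/169.
Since d² > r², the line lies outside the circle.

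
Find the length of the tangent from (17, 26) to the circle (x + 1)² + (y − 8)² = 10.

√638

The centre is (−1, 8) and r = √10. The square of the distance from P to the centre is 324 + 324 = 648.
Power of the point: PT² = |PO|² − r² = 638, so PT = √638.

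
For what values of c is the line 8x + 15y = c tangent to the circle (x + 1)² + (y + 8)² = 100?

The line touches the circle iff its distance from (−1, −8) is 10:
|8·(−1) + 15·(−8) − c| / √289 = 10
|c − (−128)| = 10·17, so c = 42 or c = −298.

c = −298 or c = 42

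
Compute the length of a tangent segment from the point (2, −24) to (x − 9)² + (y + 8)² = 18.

Centre (9, −8), r² = 18. |PO|² = (−7)² + (−16)² = 305.
The tangent meets the radius at right angles, so tangent² = |PO|² − r² = 305 − 18 = 287.

√287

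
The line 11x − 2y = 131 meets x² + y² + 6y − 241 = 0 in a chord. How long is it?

10√5

Centre (0, −3), r² = 250. Perpendicular distance d from centre to line = |−125| / √125 = 125/√125.
Half the chord is √(r² − d²) = √(125), so the full chord is 10√5.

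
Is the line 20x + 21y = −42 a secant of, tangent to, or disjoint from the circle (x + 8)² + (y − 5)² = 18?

secant

d² = (20·(−8) + 21·5 − (−42))²/841 = 169/841; r² = 18.
Since d² < r², the line cuts the circle twice.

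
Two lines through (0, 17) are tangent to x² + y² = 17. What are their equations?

Write the tangent as mx − y + (17 − m·(0)) = 0 and set its distance from the centre to √17:
[m·(0) − (−17)]² = 17(m² + 1)
m² − 16 = 0, so m = 4 or m = −4.
Through (0, 17) these give 4x − y = −17 and 4x + y = 17.

4x − y = −17 and 4x + y = 17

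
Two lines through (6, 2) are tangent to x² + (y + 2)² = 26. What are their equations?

x + 5y = 16 and 5x − y = 28

Write the tangent as mx − y + (2 − m·(6)) = 0 and set its distance from the centre to √26:
[m·(−6) − (−4)]² = 26(m² + 1)
5m² − 24m − 5 = 0, so m = −1/5 or m = 5.
With m = −1/5: x + 5y = 16. With m = 5: 5x − y = 28.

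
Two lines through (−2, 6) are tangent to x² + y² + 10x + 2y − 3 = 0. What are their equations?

Let a tangent through (−2, 6) have slope m. Its distance from (−5, −1) must equal √29:
(−3m − (−7))² = 29(m² + 1)
10m² + 21m − 10 = 0, so m = −5/2 or m = 2/5.
With m = −5/2: 5x + 2y = 2. With m = 2/5: 2x − 5y = −34.

5x + 2y = 2 and 2x − 5y = −34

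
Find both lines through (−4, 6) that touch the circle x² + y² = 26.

5x − y = −26 and x + 5y = 26

Let a tangent through (−4, 6) have slope m. Its distance from (0, 0) must equal √26:
[m·(4) − (−6)]² = 26(m² + 1)
5m² − 24m − 5 = 0, so m = 5 or m = −1/5.
Through (−4, 6) these give 5x − y = −26 and x + 5y = 26.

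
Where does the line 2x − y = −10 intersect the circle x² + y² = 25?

(−5, 0) and (−3, 4)

Substitute y = 2x + 10:
5x² + 40x + 75 = 0  ⟹  x² + 8x + 15 = 0
x = −3 or x = −5, giving (−3, 4) and (−5, 0).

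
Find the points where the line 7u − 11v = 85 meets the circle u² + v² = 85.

Express v = (−85 + 7u)/11 and substitute into the circle:
170u² − 1190u − 3060 = 0  ⟹  u² − 7u − 18 = 0
u = 9 or u = −2, giving (9, −2) and (−2, −9).

(−2, −9) and (9, −2)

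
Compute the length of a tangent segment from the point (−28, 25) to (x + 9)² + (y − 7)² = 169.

2√129

The centre is (−9, 7) and r = 13. The square of the distance from P to the centre is 361 + 324 = 685.
Power of the point: PT² = |PO|² − r² = 516, so PT = 2√129.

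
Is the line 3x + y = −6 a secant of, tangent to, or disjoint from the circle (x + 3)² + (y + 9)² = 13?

Substituting the line into the circle gives 10x² − 12x + 5 = 0.
Δ = 144 − 200 = −56.
No real roots: the line does not meet the circle.

disjoint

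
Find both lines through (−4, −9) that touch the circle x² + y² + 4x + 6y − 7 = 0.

x − 2y = 14 and 2x + y = −17

A line y − (−9) = m(x − (−4)) is tangent when its distance from (−2, −3) is 2√5:
(2m − (6))² = 20(m² + 1)
2m² + 3m − 2 = 0, so m = 1/2 or m = −2.
Through (−4, −9) these give x − 2y = 14 and 2x + y = −17.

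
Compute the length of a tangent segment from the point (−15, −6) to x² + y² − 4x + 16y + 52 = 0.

Centre (2, −8), r² = 16. |PO|² = (−17)² + (2)² = 293.
Power of the point: PT² = |PO|² − r² = 277, so PT = √277.

√277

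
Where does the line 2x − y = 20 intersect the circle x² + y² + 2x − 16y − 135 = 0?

(9, −2) and (13, 6)

Substitute y = 2x − 20:
5x² − 110x + 585 = 0  ⟹  x² − 22x + 117 = 0
x = 13 or x = 9, giving (13, 6) and (9, −2).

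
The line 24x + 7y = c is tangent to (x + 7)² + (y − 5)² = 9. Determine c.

c = −208 or c = −58

Tangency holds when the distance from the centre (−7, 5) to the line equals the radius 3:
|24·(−7) + 7·5 − c| / √625 = 3
|c − (−133)| = 3·25, so c = −58 or c = −208.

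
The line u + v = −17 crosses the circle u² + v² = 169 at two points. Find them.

Substitute v = −u − 17:
2u² + 34u + 120 = 0  ⟹  u² + 17u + 60 = 0
u = −5 or u = −12, giving (−5, −12) and (−12, −5).

(−12, −5) and (−5, −12)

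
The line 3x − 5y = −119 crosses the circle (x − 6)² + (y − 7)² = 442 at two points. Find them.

(−13, 16) and (7, 28)

Express y = (119 + 3x)/5 and substitute into the circle:
34x² + 204x − 3094 = 0  ⟹  x² + 6x − 91 = 0
x = 7 or x = −13, giving (7, 28) and (−13, 16).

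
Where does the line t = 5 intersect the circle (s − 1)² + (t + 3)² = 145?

(−8, 5) and (10, 5)

From the line, t = 5. Substituting:
s² − 2s − 80 = 0
s = 10 or s = −8, giving (10, 5) and (−8, 5).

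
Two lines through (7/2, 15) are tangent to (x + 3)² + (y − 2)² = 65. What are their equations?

8x + y = 43 and 4x − 7y = −91

A line y − (15) = m(x − (7/2)) is tangent when its distance from (−3, 2) is √65:
(−13/2m − (−13))² = 65(m² + 1)
7m² + 52m − 32 = 0, so m = −8 or m = 4/7.
Through (7/2, 15) these give 8x + y = 43 and 4x − 7y = −91.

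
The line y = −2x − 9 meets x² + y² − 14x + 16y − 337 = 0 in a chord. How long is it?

The distance from (7, −8) to the line is 15/√5, and r² = 450.
Half the chord is √(r² − d²) = √(405), so the full chord is 18√5.

18√5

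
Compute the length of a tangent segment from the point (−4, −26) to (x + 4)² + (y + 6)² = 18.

The centre is (−4, −6) and r = 3√2. The square of the distance from P to the centre is 0 + 400 = 400.
By the tangent–radius right angle, tangent length = √(|PO|² − r²) = √382.

√382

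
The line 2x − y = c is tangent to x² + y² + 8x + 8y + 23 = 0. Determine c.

c = −4 ± 3√5

Tangency holds when the distance from the centre (−4, −4) to the line equals the radius 3:
|2·(−4) − 1·(−4) − c| / √5 = 3
|c − (−4)| = 3√5.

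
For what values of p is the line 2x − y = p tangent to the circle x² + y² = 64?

p = ±8√5

Tangency holds when the distance from the centre (0, 0) to the line equals the radius 8:
|2·0 − 1·0 − p| / √5 = 8
|p| = 8√5.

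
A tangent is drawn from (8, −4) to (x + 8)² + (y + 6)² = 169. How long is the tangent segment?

√91

Centre (−8, −6), r² = 169. |PO|² = (16)² + (2)² = 260.
The tangent meets the radius at right angles, so tangent² = |PO|² − r² = 260 − 169 = 91.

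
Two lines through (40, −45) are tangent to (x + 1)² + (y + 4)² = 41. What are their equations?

4x + 5y = −65 and 5x + 4y = 20

Write the tangent as mx − y + (−45 − m·(40)) = 0 and set its distance from the centre to √41:
(−41m − (41))² = 41(m² + 1)
20m² + 41m + 20 = 0, so m = −4/5 or m = −5/4.
Through (40, −45) these give 4x + 5y = −65 and 5x + 4y = 20.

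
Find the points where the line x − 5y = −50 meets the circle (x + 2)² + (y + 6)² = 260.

Express y = (50 + x)/5 and substitute into the circle:
26x² + 260x = 0  ⟹  x² + 10x = 0
x = 0 or x = −10, giving (0, 10) and (−10, 8).

(−10, 8) and (0, 10)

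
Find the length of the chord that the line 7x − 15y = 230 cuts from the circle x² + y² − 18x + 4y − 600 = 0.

3√274

The distance from (9, −2) to the line is 137/√274, and r² = 685.
Chord = 2√(r² − d²) = 2·√(1233/2) = 3√274.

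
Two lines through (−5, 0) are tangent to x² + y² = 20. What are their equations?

2x + y = −10 and 2x − y = −10

Write the tangent as mx − y + (0 − m·(−5)) = 0 and set its distance from the centre to 2√5:
(5m − (0))² = 20(m² + 1)
m² − 4 = 0, so m = −2 or m = 2.
With m = −2: 2x + y = −10. With m = 2: 2x − y = −10.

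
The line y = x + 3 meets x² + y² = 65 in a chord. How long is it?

11√2

From the line, y = x + 3. Substituting:
2x² + 6x − 56 = 0  ⟹  x² + 3x − 28 = 0
x = 4 or x = −7, giving (4, 7) and (−7, −4).
|(4, 7) − (−7, −4)| = √((11)² + (11)²) = 11√2.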